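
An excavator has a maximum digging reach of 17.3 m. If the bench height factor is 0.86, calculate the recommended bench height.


Bench height = reach * factor
= 17.3 * 0.86
= 14.878 m

14.878 m


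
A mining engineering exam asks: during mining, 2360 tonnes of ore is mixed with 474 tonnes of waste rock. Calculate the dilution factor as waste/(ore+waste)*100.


16.7255%

Total material = ore + waste
= 2360 + 474 = 2834 tonnes
Dilution = waste / total * 100
= 474 / 2834 * 100
= 0.1672547636 * 100
= 16.7255%


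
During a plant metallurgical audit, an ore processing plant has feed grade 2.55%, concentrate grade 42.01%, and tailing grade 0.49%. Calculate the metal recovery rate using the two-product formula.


81.7377%

Using the two-product formula:
R = 100 * c * (f - t) / (f * (c - t))
Numerator = 100 * 42.01 * (2.55 - 0.49)
= 100 * 42.01 * 2.06
= 8654.06
Denominator = 2.55 * (42.01 - 0.49)
= 2.55 * 41.52
= 105.876
R = 8654.06 / 105.876
= 81.7377%


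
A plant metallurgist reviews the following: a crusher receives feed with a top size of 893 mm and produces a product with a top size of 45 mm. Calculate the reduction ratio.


19.8444

Reduction ratio = feed size / product size
= 893 / 45
= 19.8444


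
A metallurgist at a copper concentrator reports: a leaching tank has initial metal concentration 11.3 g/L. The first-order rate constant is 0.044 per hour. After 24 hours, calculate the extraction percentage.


65.2156%

Compute the exponent:
-k * t = -0.044 * 24 = -1.056
Remaining concentration:
C = 11.3 * exp(-1.056)
= 11.3 * 0.3478444089
= 3.930641821 g/L
Extracted = 11.3 - 3.930641821 = 7.369358179 g/L
Extraction % = 7.369358179 / 11.3 * 100
= 65.2156%


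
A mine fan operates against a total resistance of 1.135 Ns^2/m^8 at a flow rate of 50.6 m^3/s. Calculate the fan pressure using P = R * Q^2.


Compute Q^2:
Q^2 = 50.6^2 = 2560.36
Compute pressure:
P = R * Q^2 = 1.135 * 2560.36
= 2906.0086 Pa

2906.0086 Pa


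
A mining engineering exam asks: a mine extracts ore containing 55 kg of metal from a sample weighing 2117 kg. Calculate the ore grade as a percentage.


Ore grade = (metal mass / ore mass) * 100
= (55 / 2117) * 100
= 0.0259801606 * 100
= 2.598%

2.598%


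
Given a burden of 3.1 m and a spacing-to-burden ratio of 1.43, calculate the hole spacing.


Spacing = burden * ratio
= 3.1 * 1.43
= 4.433 m

4.433 m


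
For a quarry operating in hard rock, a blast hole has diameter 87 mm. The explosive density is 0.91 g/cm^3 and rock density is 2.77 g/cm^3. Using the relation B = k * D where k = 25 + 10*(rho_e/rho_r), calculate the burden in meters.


First, compute k:
rho_e / rho_r = 0.91 / 2.77 = 0.3285198556
k = 25 + 10 * 0.3285198556 = 28.28519856
Then, compute burden:
B = k * D / 1000 = 28.28519856 * 87 / 1000
= 2460.812274 / 1000
= 2.4608 m

2.4608 m


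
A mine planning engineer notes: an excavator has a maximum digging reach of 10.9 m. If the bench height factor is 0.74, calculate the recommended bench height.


8.066 m

Bench height = reach * factor
= 10.9 * 0.74
= 8.066 m


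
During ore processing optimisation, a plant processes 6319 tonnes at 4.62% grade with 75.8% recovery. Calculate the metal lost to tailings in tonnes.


70.6489 tonnes

Total metal in feed:
= 6319 * 4.62 / 100 = 291.9378 tonnes
Metal recovered:
= 291.9378 * 75.8 / 100 = 221.2888524 tonnes
Metal lost to tailings:
= 291.9378 - 221.2888524
= 70.6489 tonnes


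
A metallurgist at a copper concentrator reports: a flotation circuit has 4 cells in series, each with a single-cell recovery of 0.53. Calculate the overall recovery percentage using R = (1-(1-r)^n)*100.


Complement of single-cell recovery:
1 - r = 1 - 0.53 = 0.47
Raise to power n:
(1 - r)^4 = 0.47^4 = 0.04879681
Overall recovery:
R = (1 - 0.04879681) * 100
= 95.1203%

95.1203%


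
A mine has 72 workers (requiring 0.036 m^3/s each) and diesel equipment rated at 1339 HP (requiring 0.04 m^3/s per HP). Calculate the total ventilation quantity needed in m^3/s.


56.152 m^3/s

Airflow for workers:
Q_people = 72 * 0.036 = 2.592 m^3/s
Airflow for diesel equipment:
Q_diesel = 1339 * 0.04 = 53.56 m^3/s
Total ventilation:
Q_total = 2.592 + 53.56
= 56.152 m^3/s


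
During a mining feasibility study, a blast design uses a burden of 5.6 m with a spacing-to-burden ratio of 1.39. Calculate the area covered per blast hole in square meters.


First, find the spacing:
Spacing = burden * ratio = 5.6 * 1.39
= 7.784 m
Then, calculate the area:
Area = burden * spacing = 5.6 * 7.784
= 43.5904 m^2

43.5904 m^2


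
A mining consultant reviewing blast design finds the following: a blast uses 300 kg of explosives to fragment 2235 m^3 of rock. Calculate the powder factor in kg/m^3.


Powder factor = explosive mass / rock volume
= 300 / 2235
= 0.1342 kg/m^3

0.1342 kg/m^3


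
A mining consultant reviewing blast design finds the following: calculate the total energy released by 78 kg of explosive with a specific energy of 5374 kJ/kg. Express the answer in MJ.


419.172 MJ

Energy = mass * specific_energy / 1000
= 78 * 5374 / 1000
= 419172 / 1000
= 419.172 MJ


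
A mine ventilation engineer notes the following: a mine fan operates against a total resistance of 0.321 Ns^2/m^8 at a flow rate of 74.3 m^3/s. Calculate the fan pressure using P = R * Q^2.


Compute Q^2:
Q^2 = 74.3^2 = 5520.49
Compute pressure:
P = R * Q^2 = 0.321 * 5520.49
= 1772.0773 Pa

1772.0773 Pa


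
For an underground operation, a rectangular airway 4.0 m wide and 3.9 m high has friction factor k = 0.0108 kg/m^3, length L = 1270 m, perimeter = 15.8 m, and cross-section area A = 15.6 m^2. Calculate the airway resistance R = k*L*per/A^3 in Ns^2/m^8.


Compute the numerator:
k * L * per = 0.0108 * 1270 * 15.8
= 216.7128
Compute the denominator:
A^3 = 15.6^3 = 3796.416
Resistance:
R = 216.7128 / 3796.416
= 0.0571 Ns^2/m^8

0.0571 Ns^2/m^8


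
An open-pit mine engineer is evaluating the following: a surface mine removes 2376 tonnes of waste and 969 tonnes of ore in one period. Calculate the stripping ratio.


2.452

Stripping ratio = waste tonnage / ore tonnage
= 2376 / 969
= 2.452


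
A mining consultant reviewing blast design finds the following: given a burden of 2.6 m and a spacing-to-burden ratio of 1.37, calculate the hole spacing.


3.562 m

Spacing = burden * ratio
= 2.6 * 1.37
= 3.562 m


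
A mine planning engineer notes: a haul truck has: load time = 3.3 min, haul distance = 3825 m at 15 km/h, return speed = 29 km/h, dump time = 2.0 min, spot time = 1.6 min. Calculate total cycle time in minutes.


30.1138 min

Convert haul speed to m/min: 15 * 1000/60 = 250 m/min
Haul time = 3825 / 250 = 15.3 min
Convert return speed to m/min: 29 * 1000/60 = 483.3333333 m/min
Return time = 3825 / 483.3333333 = 7.913793103 min
Total cycle time:
= 3.3 + 15.3 + 2.0 + 7.913793103 + 1.6
= 30.1138 min


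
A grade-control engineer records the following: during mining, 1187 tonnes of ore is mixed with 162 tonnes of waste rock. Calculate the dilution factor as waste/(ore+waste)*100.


12.0089%

Total material = ore + waste
= 1187 + 162 = 1349 tonnes
Dilution = waste / total * 100
= 162 / 1349 * 100
= 0.1200889548 * 100
= 12.0089%


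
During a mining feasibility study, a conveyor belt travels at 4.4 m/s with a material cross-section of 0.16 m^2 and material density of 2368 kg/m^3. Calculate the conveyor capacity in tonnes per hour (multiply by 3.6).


Volumetric flow = speed * area
= 4.4 * 0.16 = 0.704 m^3/s
Mass flow = volumetric * density
= 0.704 * 2368 = 1667.072 kg/s
Convert to t/h: multiply by 3.6
Capacity = 1667.072 * 3.6
= 6001.4592 t/h

6001.4592 t/h


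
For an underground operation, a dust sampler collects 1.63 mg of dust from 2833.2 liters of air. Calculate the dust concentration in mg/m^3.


0.5753 mg/m^3

Convert liters to m^3: 1 m^3 = 1000 L
Concentration = mass / volume * 1000
= 1.63 / 2833.2 * 1000
= 0.0005753211916 * 1000
= 0.5753 mg/m^3


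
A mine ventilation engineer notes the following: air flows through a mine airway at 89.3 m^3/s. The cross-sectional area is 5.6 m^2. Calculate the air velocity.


15.9464 m/s

Velocity = flow rate / cross-sectional area
= 89.3 / 5.6
= 15.9464 m/s


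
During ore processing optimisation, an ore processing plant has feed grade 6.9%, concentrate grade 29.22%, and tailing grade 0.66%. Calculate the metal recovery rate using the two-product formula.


92.5247%

Using the two-product formula:
R = 100 * c * (f - t) / (f * (c - t))
Numerator = 100 * 29.22 * (6.9 - 0.66)
= 100 * 29.22 * 6.24
= 18233.28
Denominator = 6.9 * (29.22 - 0.66)
= 6.9 * 28.56
= 197.064
R = 18233.28 / 197.064
= 92.5247%


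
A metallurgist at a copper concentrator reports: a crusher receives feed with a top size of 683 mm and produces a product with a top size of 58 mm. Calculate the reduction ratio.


Reduction ratio = feed size / product size
= 683 / 58
= 11.7759

11.7759


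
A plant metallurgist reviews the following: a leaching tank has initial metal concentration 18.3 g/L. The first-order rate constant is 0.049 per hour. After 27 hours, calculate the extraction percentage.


73.3665%

Compute the exponent:
-k * t = -0.049 * 27 = -1.323
Remaining concentration:
C = 18.3 * exp(-1.323)
= 18.3 * 0.266335097
= 4.873932275 g/L
Extracted = 18.3 - 4.873932275 = 13.42606773 g/L
Extraction % = 13.42606773 / 18.3 * 100
= 73.3665%


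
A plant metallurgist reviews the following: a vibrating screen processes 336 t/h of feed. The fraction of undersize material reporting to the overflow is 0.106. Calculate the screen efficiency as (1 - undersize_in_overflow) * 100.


89.4%

Screen efficiency = (1 - fraction of undersize in overflow) * 100
= (1 - 0.106) * 100
= 0.894 * 100
= 89.4%


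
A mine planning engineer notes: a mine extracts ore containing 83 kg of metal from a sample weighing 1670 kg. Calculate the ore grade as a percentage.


Ore grade = (metal mass / ore mass) * 100
= (83 / 1670) * 100
= 0.0497005988 * 100
= 4.9701%

4.9701%


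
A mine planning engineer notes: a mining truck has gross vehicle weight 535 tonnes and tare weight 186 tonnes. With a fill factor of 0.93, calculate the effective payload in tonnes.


324.57 tonnes

Maximum payload = gross - tare
= 535 - 186 = 349 tonnes
Effective payload = max payload * fill factor
= 349 * 0.93
= 324.57 tonnes


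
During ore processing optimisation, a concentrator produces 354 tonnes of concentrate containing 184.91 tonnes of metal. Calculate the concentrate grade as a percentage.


Grade = (metal in concentrate / concentrate mass) * 100
= (184.91 / 354) * 100
= 0.5223446328 * 100
= 52.2345%

52.2345%


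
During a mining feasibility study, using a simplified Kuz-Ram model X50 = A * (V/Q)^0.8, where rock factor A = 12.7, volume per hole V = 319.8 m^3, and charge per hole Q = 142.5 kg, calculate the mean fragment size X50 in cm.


Compute V/Q:
V/Q = 319.8 / 142.5 = 2.244210526
Raise to the power 0.8:
(V/Q)^0.8 = 2.244210526^0.8 = 1.909197584
Multiply by A:
X50 = 12.7 * 1.909197584
= 24.2468 cm

24.2468 cm


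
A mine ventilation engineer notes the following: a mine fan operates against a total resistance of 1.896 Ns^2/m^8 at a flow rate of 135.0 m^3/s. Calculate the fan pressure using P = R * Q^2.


34554.6 Pa

Compute Q^2:
Q^2 = 135.0^2 = 18225.0
Compute pressure:
P = R * Q^2 = 1.896 * 18225.0
= 34554.6 Pa


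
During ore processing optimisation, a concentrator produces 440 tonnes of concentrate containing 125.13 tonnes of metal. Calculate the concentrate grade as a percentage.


28.4386%

Grade = (metal in concentrate / concentrate mass) * 100
= (125.13 / 440) * 100
= 0.2843863636 * 100
= 28.4386%


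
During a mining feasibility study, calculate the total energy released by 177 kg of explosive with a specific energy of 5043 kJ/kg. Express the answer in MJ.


Energy = mass * specific_energy / 1000
= 177 * 5043 / 1000
= 892611 / 1000
= 892.611 MJ

892.611 MJ


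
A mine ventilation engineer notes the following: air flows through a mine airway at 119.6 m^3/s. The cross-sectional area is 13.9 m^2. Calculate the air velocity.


Velocity = flow rate / cross-sectional area
= 119.6 / 13.9
= 8.6043 m/s

8.6043 m/s


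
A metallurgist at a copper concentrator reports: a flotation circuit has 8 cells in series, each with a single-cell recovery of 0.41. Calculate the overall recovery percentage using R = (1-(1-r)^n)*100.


Complement of single-cell recovery:
1 - r = 1 - 0.41 = 0.59
Raise to power n:
(1 - r)^8 = 0.59^8 = 0.01468304376
Overall recovery:
R = (1 - 0.01468304376) * 100
= 98.5317%

98.5317%


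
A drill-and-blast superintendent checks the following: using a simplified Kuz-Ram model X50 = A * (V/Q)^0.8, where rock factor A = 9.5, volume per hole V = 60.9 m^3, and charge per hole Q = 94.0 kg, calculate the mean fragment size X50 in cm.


Compute V/Q:
V/Q = 60.9 / 94.0 = 0.6478723404
Raise to the power 0.8:
(V/Q)^0.8 = 0.6478723404^0.8 = 0.7066291535
Multiply by A:
X50 = 9.5 * 0.7066291535
= 6.713 cm

6.713 cm


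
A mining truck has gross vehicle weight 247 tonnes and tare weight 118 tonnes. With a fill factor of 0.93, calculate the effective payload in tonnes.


Maximum payload = gross - tare
= 247 - 118 = 129 tonnes
Effective payload = max payload * fill factor
= 129 * 0.93
= 119.97 tonnes

119.97 tonnes


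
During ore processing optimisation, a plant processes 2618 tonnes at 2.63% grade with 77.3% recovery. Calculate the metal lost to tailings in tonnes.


Total metal in feed:
= 2618 * 2.63 / 100 = 68.8534 tonnes
Metal recovered:
= 68.8534 * 77.3 / 100 = 53.2236782 tonnes
Metal lost to tailings:
= 68.8534 - 53.2236782
= 15.6297 tonnes

15.6297 tonnes


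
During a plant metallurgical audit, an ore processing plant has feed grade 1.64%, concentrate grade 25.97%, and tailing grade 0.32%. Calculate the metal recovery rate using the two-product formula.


Using the two-product formula:
R = 100 * c * (f - t) / (f * (c - t))
Numerator = 100 * 25.97 * (1.64 - 0.32)
= 100 * 25.97 * 1.32
= 3428.04
Denominator = 1.64 * (25.97 - 0.32)
= 1.64 * 25.65
= 42.066
R = 3428.04 / 42.066
= 81.4919%

81.4919%


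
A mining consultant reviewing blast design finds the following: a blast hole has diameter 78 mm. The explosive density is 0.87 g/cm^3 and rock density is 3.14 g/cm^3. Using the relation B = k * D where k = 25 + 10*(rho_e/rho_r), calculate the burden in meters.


2.1661 m

First, compute k:
rho_e / rho_r = 0.87 / 3.14 = 0.2770700637
k = 25 + 10 * 0.2770700637 = 27.77070064
Then, compute burden:
B = k * D / 1000 = 27.77070064 * 78 / 1000
= 2166.11465 / 1000
= 2.1661 m


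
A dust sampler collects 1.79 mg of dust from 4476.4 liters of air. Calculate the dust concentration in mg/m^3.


0.3999 mg/m^3

Convert liters to m^3: 1 m^3 = 1000 L
Concentration = mass / volume * 1000
= 1.79 / 4476.4 * 1000
= 0.0003998748995 * 1000
= 0.3999 mg/m^3


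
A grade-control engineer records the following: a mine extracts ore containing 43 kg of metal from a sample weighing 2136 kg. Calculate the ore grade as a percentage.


Ore grade = (metal mass / ore mass) * 100
= (43 / 2136) * 100
= 0.02013108614 * 100
= 2.0131%

2.0131%


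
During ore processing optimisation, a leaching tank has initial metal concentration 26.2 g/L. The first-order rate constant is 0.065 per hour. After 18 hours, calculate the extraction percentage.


Compute the exponent:
-k * t = -0.065 * 18 = -1.17
Remaining concentration:
C = 26.2 * exp(-1.17)
= 26.2 * 0.3103669413
= 8.131613861 g/L
Extracted = 26.2 - 8.131613861 = 18.06838614 g/L
Extraction % = 18.06838614 / 26.2 * 100
= 68.9633%

68.9633%


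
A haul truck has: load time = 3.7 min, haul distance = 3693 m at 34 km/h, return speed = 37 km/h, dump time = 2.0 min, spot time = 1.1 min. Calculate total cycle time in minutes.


19.3057 min

Convert haul speed to m/min: 34 * 1000/60 = 566.6666667 m/min
Haul time = 3693 / 566.6666667 = 6.517058824 min
Convert return speed to m/min: 37 * 1000/60 = 616.6666667 m/min
Return time = 3693 / 616.6666667 = 5.988648649 min
Total cycle time:
= 3.7 + 6.517058824 + 2.0 + 5.988648649 + 1.1
= 19.3057 min


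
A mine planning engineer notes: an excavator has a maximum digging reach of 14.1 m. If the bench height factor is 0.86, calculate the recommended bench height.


Bench height = reach * factor
= 14.1 * 0.86
= 12.126 m

12.126 m


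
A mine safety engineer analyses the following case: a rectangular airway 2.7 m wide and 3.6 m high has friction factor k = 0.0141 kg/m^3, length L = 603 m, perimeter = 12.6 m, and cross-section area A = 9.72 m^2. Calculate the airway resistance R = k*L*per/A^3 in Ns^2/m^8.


0.1167 Ns^2/m^8

Compute the numerator:
k * L * per = 0.0141 * 603 * 12.6
= 107.12898
Compute the denominator:
A^3 = 9.72^3 = 918.330048
Resistance:
R = 107.12898 / 918.330048
= 0.1167 Ns^2/m^8


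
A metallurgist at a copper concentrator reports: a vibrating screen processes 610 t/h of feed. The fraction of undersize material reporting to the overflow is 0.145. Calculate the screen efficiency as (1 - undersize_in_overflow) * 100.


Screen efficiency = (1 - fraction of undersize in overflow) * 100
= (1 - 0.145) * 100
= 0.855 * 100
= 85.5%

85.5%


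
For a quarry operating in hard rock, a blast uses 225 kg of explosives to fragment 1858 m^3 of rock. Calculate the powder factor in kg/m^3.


Powder factor = explosive mass / rock volume
= 225 / 1858
= 0.1211 kg/m^3

0.1211 kg/m^3


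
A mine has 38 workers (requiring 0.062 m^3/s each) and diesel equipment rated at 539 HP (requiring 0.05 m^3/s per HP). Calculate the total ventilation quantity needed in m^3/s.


Airflow for workers:
Q_people = 38 * 0.062 = 2.356 m^3/s
Airflow for diesel equipment:
Q_diesel = 539 * 0.05 = 26.95 m^3/s
Total ventilation:
Q_total = 2.356 + 26.95
= 29.306 m^3/s

29.306 m^3/s


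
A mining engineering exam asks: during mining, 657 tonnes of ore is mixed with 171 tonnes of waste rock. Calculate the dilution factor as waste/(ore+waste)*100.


Total material = ore + waste
= 657 + 171 = 828 tonnes
Dilution = waste / total * 100
= 171 / 828 * 100
= 0.2065217391 * 100
= 20.6522%

20.6522%


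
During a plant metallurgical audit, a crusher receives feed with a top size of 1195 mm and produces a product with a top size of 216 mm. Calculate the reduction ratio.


5.5324

Reduction ratio = feed size / product size
= 1195 / 216
= 5.5324


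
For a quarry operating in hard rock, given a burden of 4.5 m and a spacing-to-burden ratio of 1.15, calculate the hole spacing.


Spacing = burden * ratio
= 4.5 * 1.15
= 5.175 m

5.175 m


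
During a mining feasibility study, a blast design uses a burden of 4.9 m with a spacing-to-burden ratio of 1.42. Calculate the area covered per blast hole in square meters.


First, find the spacing:
Spacing = burden * ratio = 4.9 * 1.42
= 6.958 m
Then, calculate the area:
Area = burden * spacing = 4.9 * 6.958
= 34.0942 m^2

34.0942 m^2


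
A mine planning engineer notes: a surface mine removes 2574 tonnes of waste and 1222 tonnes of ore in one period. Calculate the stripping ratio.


Stripping ratio = waste tonnage / ore tonnage
= 2574 / 1222
= 2.1064

2.1064


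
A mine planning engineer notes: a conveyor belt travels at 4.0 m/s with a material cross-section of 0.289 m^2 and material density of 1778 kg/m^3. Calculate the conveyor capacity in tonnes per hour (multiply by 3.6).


Volumetric flow = speed * area
= 4.0 * 0.289 = 1.156 m^3/s
Mass flow = volumetric * density
= 1.156 * 1778 = 2055.368 kg/s
Convert to t/h: multiply by 3.6
Capacity = 2055.368 * 3.6
= 7399.3248 t/h

7399.3248 t/h


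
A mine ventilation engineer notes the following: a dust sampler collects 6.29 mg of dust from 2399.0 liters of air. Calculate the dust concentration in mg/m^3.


2.6219 mg/m^3

Convert liters to m^3: 1 m^3 = 1000 L
Concentration = mass / volume * 1000
= 6.29 / 2399.0 * 1000
= 0.002621925802 * 1000
= 2.6219 mg/m^3


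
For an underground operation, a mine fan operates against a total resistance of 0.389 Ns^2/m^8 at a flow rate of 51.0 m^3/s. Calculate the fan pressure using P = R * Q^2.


Compute Q^2:
Q^2 = 51.0^2 = 2601.0
Compute pressure:
P = R * Q^2 = 0.389 * 2601.0
= 1011.789 Pa

1011.789 Pa


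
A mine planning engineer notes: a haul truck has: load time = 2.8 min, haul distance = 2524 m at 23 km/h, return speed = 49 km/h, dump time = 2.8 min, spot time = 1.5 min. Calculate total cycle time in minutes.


16.775 min

Convert haul speed to m/min: 23 * 1000/60 = 383.3333333 m/min
Haul time = 2524 / 383.3333333 = 6.584347826 min
Convert return speed to m/min: 49 * 1000/60 = 816.6666667 m/min
Return time = 2524 / 816.6666667 = 3.090612245 min
Total cycle time:
= 2.8 + 6.584347826 + 2.8 + 3.090612245 + 1.5
= 16.775 min


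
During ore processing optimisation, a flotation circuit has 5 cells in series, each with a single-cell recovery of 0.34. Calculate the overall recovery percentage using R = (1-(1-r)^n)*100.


Complement of single-cell recovery:
1 - r = 1 - 0.34 = 0.66
Raise to power n:
(1 - r)^5 = 0.66^5 = 0.1252332576
Overall recovery:
R = (1 - 0.1252332576) * 100
= 87.4767%

87.4767%


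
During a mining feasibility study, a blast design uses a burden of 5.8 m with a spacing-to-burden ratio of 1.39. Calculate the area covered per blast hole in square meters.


First, find the spacing:
Spacing = burden * ratio = 5.8 * 1.39
= 8.062 m
Then, calculate the area:
Area = burden * spacing = 5.8 * 8.062
= 46.7596 m^2

46.7596 m^2


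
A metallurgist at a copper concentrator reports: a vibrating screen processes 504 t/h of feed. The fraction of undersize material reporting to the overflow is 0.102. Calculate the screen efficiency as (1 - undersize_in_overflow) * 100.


89.8%

Screen efficiency = (1 - fraction of undersize in overflow) * 100
= (1 - 0.102) * 100
= 0.898 * 100
= 89.8%


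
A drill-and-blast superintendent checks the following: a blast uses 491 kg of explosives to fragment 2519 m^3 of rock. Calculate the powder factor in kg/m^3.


0.1949 kg/m^3

Powder factor = explosive mass / rock volume
= 491 / 2519
= 0.1949 kg/m^3


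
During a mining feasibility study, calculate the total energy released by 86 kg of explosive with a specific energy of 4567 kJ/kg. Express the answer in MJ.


Energy = mass * specific_energy / 1000
= 86 * 4567 / 1000
= 392762 / 1000
= 392.762 MJ

392.762 MJ


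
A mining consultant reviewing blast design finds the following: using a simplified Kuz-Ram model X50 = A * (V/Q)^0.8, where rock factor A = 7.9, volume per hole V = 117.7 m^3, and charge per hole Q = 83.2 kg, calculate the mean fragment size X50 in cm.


10.4268 cm

Compute V/Q:
V/Q = 117.7 / 83.2 = 1.414663462
Raise to the power 0.8:
(V/Q)^0.8 = 1.414663462^0.8 = 1.319843717
Multiply by A:
X50 = 7.9 * 1.319843717
= 10.4268 cm


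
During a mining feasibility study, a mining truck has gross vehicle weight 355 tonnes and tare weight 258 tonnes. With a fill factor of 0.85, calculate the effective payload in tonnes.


Maximum payload = gross - tare
= 355 - 258 = 97 tonnes
Effective payload = max payload * fill factor
= 97 * 0.85
= 82.45 tonnes

82.45 tonnes


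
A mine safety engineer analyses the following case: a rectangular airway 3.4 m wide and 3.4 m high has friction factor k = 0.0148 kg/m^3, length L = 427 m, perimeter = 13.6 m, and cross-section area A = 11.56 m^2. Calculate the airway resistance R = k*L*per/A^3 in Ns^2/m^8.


0.0556 Ns^2/m^8

Compute the numerator:
k * L * per = 0.0148 * 427 * 13.6
= 85.94656
Compute the denominator:
A^3 = 11.56^3 = 1544.804416
Resistance:
R = 85.94656 / 1544.804416
= 0.0556 Ns^2/m^8


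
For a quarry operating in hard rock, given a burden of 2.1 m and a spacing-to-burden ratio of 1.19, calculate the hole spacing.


Spacing = burden * ratio
= 2.1 * 1.19
= 2.499 m

2.499 m


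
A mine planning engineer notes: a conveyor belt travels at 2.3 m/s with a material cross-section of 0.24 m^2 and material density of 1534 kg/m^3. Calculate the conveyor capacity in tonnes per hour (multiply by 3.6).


Volumetric flow = speed * area
= 2.3 * 0.24 = 0.552 m^3/s
Mass flow = volumetric * density
= 0.552 * 1534 = 846.768 kg/s
Convert to t/h: multiply by 3.6
Capacity = 846.768 * 3.6
= 3048.3648 t/h

3048.3648 t/h


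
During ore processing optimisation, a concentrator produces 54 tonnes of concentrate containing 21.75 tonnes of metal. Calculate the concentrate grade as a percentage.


40.2778%

Grade = (metal in concentrate / concentrate mass) * 100
= (21.75 / 54) * 100
= 0.4027777778 * 100
= 40.2778%


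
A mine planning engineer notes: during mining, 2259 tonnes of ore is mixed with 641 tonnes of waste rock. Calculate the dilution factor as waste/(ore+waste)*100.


22.1034%

Total material = ore + waste
= 2259 + 641 = 2900 tonnes
Dilution = waste / total * 100
= 641 / 2900 * 100
= 0.2210344828 * 100
= 22.1034%


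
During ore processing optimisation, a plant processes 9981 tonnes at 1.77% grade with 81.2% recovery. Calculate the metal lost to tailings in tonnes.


33.2128 tonnes

Total metal in feed:
= 9981 * 1.77 / 100 = 176.6637 tonnes
Metal recovered:
= 176.6637 * 81.2 / 100 = 143.4509244 tonnes
Metal lost to tailings:
= 176.6637 - 143.4509244
= 33.2128 tonnes


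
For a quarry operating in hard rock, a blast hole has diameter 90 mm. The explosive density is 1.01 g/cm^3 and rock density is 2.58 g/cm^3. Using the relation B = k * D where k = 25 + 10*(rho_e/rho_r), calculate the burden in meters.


First, compute k:
rho_e / rho_r = 1.01 / 2.58 = 0.3914728682
k = 25 + 10 * 0.3914728682 = 28.91472868
Then, compute burden:
B = k * D / 1000 = 28.91472868 * 90 / 1000
= 2602.325581 / 1000
= 2.6023 m

2.6023 m


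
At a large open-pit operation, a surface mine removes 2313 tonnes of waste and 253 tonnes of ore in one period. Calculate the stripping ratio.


9.1423

Stripping ratio = waste tonnage / ore tonnage
= 2313 / 253
= 9.1423


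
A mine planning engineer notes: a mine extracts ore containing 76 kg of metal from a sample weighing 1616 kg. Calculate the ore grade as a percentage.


4.703%

Ore grade = (metal mass / ore mass) * 100
= (76 / 1616) * 100
= 0.04702970297 * 100
= 4.703%


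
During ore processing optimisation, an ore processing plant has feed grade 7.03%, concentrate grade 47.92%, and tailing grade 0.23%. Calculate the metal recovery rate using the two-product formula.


97.1948%

Using the two-product formula:
R = 100 * c * (f - t) / (f * (c - t))
Numerator = 100 * 47.92 * (7.03 - 0.23)
= 100 * 47.92 * 6.8
= 32585.6
Denominator = 7.03 * (47.92 - 0.23)
= 7.03 * 47.69
= 335.2607
R = 32585.6 / 335.2607
= 97.1948%


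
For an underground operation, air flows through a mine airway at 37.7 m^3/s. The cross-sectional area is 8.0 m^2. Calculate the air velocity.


4.7125 m/s

Velocity = flow rate / cross-sectional area
= 37.7 / 8.0
= 4.7125 m/s


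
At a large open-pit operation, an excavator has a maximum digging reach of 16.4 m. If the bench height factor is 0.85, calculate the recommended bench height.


13.94 m

Bench height = reach * factor
= 16.4 * 0.85
= 13.94 m


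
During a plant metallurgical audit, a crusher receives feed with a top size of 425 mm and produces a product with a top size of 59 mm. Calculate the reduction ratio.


7.2034

Reduction ratio = feed size / product size
= 425 / 59
= 7.2034


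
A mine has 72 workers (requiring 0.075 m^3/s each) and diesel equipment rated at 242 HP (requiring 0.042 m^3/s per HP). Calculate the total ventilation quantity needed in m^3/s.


15.564 m^3/s

Airflow for workers:
Q_people = 72 * 0.075 = 5.4 m^3/s
Airflow for diesel equipment:
Q_diesel = 242 * 0.042 = 10.164 m^3/s
Total ventilation:
Q_total = 5.4 + 10.164
= 15.564 m^3/s


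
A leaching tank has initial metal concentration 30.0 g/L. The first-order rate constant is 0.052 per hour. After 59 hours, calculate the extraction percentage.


Compute the exponent:
-k * t = -0.052 * 59 = -3.068
Remaining concentration:
C = 30.0 * exp(-3.068)
= 30.0 * 0.04651409007
= 1.395422702 g/L
Extracted = 30.0 - 1.395422702 = 28.6045773 g/L
Extraction % = 28.6045773 / 30.0 * 100
= 95.3486%

95.3486%


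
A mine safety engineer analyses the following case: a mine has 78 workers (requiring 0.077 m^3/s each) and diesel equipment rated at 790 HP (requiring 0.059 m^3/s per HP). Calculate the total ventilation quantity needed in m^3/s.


Airflow for workers:
Q_people = 78 * 0.077 = 6.006 m^3/s
Airflow for diesel equipment:
Q_diesel = 790 * 0.059 = 46.61 m^3/s
Total ventilation:
Q_total = 6.006 + 46.61
= 52.616 m^3/s

52.616 m^3/s


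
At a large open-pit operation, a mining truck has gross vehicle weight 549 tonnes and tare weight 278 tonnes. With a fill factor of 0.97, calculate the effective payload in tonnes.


Maximum payload = gross - tare
= 549 - 278 = 271 tonnes
Effective payload = max payload * fill factor
= 271 * 0.97
= 262.87 tonnes

262.87 tonnes


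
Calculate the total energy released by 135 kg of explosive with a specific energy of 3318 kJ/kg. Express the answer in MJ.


447.93 MJ

Energy = mass * specific_energy / 1000
= 135 * 3318 / 1000
= 447930 / 1000
= 447.93 MJ


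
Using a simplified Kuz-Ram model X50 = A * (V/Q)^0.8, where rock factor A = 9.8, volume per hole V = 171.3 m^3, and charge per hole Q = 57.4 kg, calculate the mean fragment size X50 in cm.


Compute V/Q:
V/Q = 171.3 / 57.4 = 2.984320557
Raise to the power 0.8:
(V/Q)^0.8 = 2.984320557^0.8 = 2.398150179
Multiply by A:
X50 = 9.8 * 2.398150179
= 23.5019 cm

23.5019 cm


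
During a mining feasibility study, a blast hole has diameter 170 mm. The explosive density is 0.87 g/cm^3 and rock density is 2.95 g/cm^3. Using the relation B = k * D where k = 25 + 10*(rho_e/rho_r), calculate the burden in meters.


4.7514 m

First, compute k:
rho_e / rho_r = 0.87 / 2.95 = 0.2949152542
k = 25 + 10 * 0.2949152542 = 27.94915254
Then, compute burden:
B = k * D / 1000 = 27.94915254 * 170 / 1000
= 4751.355932 / 1000
= 4.7514 m


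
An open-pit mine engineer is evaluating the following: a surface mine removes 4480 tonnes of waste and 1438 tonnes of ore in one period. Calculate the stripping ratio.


3.1154

Stripping ratio = waste tonnage / ore tonnage
= 4480 / 1438
= 3.1154


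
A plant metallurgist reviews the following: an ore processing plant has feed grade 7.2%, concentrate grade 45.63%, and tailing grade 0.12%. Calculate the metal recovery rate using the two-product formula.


Using the two-product formula:
R = 100 * c * (f - t) / (f * (c - t))
Numerator = 100 * 45.63 * (7.2 - 0.12)
= 100 * 45.63 * 7.08
= 32306.04
Denominator = 7.2 * (45.63 - 0.12)
= 7.2 * 45.51
= 327.672
R = 32306.04 / 327.672
= 98.5926%

98.5926%


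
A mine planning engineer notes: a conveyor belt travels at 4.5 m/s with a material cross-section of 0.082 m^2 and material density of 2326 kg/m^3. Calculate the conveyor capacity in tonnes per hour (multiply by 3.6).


3089.8584 t/h

Volumetric flow = speed * area
= 4.5 * 0.082 = 0.369 m^3/s
Mass flow = volumetric * density
= 0.369 * 2326 = 858.294 kg/s
Convert to t/h: multiply by 3.6
Capacity = 858.294 * 3.6
= 3089.8584 t/h


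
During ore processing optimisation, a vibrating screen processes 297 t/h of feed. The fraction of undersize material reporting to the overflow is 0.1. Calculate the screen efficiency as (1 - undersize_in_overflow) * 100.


90.0%

Screen efficiency = (1 - fraction of undersize in overflow) * 100
= (1 - 0.1) * 100
= 0.9 * 100
= 90.0%


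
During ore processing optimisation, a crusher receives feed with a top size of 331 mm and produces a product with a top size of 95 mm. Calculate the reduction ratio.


Reduction ratio = feed size / product size
= 331 / 95
= 3.4842

3.4842


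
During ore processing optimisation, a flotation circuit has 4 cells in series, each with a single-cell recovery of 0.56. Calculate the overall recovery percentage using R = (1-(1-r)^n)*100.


Complement of single-cell recovery:
1 - r = 1 - 0.56 = 0.44
Raise to power n:
(1 - r)^4 = 0.44^4 = 0.03748096
Overall recovery:
R = (1 - 0.03748096) * 100
= 96.2519%

96.2519%


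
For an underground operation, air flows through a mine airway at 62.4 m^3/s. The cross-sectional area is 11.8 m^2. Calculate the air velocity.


Velocity = flow rate / cross-sectional area
= 62.4 / 11.8
= 5.2881 m/s

5.2881 m/s


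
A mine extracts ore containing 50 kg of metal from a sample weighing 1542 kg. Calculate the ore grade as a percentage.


Ore grade = (metal mass / ore mass) * 100
= (50 / 1542) * 100
= 0.03242542153 * 100
= 3.2425%

3.2425%


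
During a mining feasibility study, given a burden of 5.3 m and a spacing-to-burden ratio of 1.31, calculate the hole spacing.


Spacing = burden * ratio
= 5.3 * 1.31
= 6.943 m

6.943 m


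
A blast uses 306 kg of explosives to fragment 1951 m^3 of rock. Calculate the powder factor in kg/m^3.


Powder factor = explosive mass / rock volume
= 306 / 1951
= 0.1568 kg/m^3

0.1568 kg/m^3


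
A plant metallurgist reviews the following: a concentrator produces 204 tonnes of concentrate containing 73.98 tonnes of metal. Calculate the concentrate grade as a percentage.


Grade = (metal in concentrate / concentrate mass) * 100
= (73.98 / 204) * 100
= 0.3626470588 * 100
= 36.2647%

36.2647%


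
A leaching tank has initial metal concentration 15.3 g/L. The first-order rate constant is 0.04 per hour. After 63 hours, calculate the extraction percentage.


Compute the exponent:
-k * t = -0.04 * 63 = -2.52
Remaining concentration:
C = 15.3 * exp(-2.52)
= 15.3 * 0.08045960675
= 1.231031983 g/L
Extracted = 15.3 - 1.231031983 = 14.06896802 g/L
Extraction % = 14.06896802 / 15.3 * 100
= 91.954%

91.954%


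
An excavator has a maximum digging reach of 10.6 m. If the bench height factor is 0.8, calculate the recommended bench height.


Bench height = reach * factor
= 10.6 * 0.8
= 8.48 m

8.48 m


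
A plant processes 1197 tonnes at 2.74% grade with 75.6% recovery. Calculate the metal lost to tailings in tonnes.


8.0027 tonnes

Total metal in feed:
= 1197 * 2.74 / 100 = 32.7978 tonnes
Metal recovered:
= 32.7978 * 75.6 / 100 = 24.7951368 tonnes
Metal lost to tailings:
= 32.7978 - 24.7951368
= 8.0027 tonnes


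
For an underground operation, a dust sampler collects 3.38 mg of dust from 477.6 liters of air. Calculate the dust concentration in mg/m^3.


Convert liters to m^3: 1 m^3 = 1000 L
Concentration = mass / volume * 1000
= 3.38 / 477.6 * 1000
= 0.007077051926 * 1000
= 7.0771 mg/m^3

7.0771 mg/m^3


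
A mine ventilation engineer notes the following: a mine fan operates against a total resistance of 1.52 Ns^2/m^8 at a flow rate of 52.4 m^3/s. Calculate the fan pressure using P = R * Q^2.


4173.5552 Pa

Compute Q^2:
Q^2 = 52.4^2 = 2745.76
Compute pressure:
P = R * Q^2 = 1.52 * 2745.76
= 4173.5552 Pa


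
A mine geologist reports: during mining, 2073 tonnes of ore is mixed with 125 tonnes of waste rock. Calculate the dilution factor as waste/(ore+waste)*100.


Total material = ore + waste
= 2073 + 125 = 2198 tonnes
Dilution = waste / total * 100
= 125 / 2198 * 100
= 0.05686988171 * 100
= 5.687%

5.687%


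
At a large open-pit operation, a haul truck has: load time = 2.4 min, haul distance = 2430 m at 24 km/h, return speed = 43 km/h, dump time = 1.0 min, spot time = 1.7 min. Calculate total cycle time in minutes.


Convert haul speed to m/min: 24 * 1000/60 = 400 m/min
Haul time = 2430 / 400 = 6.075 min
Convert return speed to m/min: 43 * 1000/60 = 716.6666667 m/min
Return time = 2430 / 716.6666667 = 3.390697674 min
Total cycle time:
= 2.4 + 6.075 + 1.0 + 3.390697674 + 1.7
= 14.5657 min

14.5657 min


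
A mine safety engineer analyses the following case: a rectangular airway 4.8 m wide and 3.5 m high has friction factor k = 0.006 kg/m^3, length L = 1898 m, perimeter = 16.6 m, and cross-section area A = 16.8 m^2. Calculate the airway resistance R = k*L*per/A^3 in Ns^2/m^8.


Compute the numerator:
k * L * per = 0.006 * 1898 * 16.6
= 189.0408
Compute the denominator:
A^3 = 16.8^3 = 4741.632
Resistance:
R = 189.0408 / 4741.632
= 0.0399 Ns^2/m^8

0.0399 Ns^2/m^8


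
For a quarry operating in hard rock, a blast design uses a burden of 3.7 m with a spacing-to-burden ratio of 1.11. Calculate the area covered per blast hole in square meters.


First, find the spacing:
Spacing = burden * ratio = 3.7 * 1.11
= 4.107 m
Then, calculate the area:
Area = burden * spacing = 3.7 * 4.107
= 15.1959 m^2

15.1959 m^2


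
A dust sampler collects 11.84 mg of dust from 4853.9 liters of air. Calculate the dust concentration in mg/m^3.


Convert liters to m^3: 1 m^3 = 1000 L
Concentration = mass / volume * 1000
= 11.84 / 4853.9 * 1000
= 0.002439275634 * 1000
= 2.4393 mg/m^3

2.4393 mg/m^3


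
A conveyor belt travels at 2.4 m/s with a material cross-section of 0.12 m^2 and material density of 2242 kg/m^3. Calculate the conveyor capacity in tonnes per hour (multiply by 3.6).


Volumetric flow = speed * area
= 2.4 * 0.12 = 0.288 m^3/s
Mass flow = volumetric * density
= 0.288 * 2242 = 645.696 kg/s
Convert to t/h: multiply by 3.6
Capacity = 645.696 * 3.6
= 2324.5056 t/h

2324.5056 t/h


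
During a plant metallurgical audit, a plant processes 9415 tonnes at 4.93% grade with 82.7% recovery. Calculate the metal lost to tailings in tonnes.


80.2996 tonnes

Total metal in feed:
= 9415 * 4.93 / 100 = 464.1595 tonnes
Metal recovered:
= 464.1595 * 82.7 / 100 = 383.8599065 tonnes
Metal lost to tailings:
= 464.1595 - 383.8599065
= 80.2996 tonnes


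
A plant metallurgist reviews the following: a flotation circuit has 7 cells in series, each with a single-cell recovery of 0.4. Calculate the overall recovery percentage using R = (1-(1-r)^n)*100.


97.2006%

Complement of single-cell recovery:
1 - r = 1 - 0.4 = 0.6
Raise to power n:
(1 - r)^7 = 0.6^7 = 0.0279936
Overall recovery:
R = (1 - 0.0279936) * 100
= 97.2006%


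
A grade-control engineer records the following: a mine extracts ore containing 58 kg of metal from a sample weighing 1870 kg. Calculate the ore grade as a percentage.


3.1016%

Ore grade = (metal mass / ore mass) * 100
= (58 / 1870) * 100
= 0.03101604278 * 100
= 3.1016%


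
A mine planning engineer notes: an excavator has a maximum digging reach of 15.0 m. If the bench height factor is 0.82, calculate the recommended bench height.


Bench height = reach * factor
= 15.0 * 0.82
= 12.3 m

12.3 m


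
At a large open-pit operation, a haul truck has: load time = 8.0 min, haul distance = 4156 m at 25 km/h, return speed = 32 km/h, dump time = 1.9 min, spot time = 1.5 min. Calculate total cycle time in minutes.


Convert haul speed to m/min: 25 * 1000/60 = 416.6666667 m/min
Haul time = 4156 / 416.6666667 = 9.9744 min
Convert return speed to m/min: 32 * 1000/60 = 533.3333333 m/min
Return time = 4156 / 533.3333333 = 7.7925 min
Total cycle time:
= 8.0 + 9.9744 + 1.9 + 7.7925 + 1.5
= 29.1669 min

29.1669 min


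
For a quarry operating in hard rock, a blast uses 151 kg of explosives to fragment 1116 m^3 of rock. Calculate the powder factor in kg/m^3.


0.1353 kg/m^3

Powder factor = explosive mass / rock volume
= 151 / 1116
= 0.1353 kg/m^3


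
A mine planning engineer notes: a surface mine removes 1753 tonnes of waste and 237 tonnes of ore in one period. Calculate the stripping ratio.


7.3966

Stripping ratio = waste tonnage / ore tonnage
= 1753 / 237
= 7.3966


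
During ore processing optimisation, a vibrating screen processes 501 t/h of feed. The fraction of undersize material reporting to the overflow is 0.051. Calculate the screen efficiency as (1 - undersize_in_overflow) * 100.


Screen efficiency = (1 - fraction of undersize in overflow) * 100
= (1 - 0.051) * 100
= 0.949 * 100
= 94.9%

94.9%


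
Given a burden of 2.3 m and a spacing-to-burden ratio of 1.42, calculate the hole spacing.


3.266 m

Spacing = burden * ratio
= 2.3 * 1.42
= 3.266 m
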